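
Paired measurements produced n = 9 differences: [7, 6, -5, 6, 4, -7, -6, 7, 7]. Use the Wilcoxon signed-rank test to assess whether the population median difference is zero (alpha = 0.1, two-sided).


Step 1: Drop any zero differences (none here) and take |d_i|.
|d| = [7, 6, 5, 6, 4, 7, 6, 7, 7]
Step 2: Midrank |d_i| (ties get averaged ranks).
ranks: |7|->7.5, |6|->4, |5|->2, |6|->4, |4|->1, |7|->7.5, |6|->4, |7|->7.5, |7|->7.5
Step 3: Attach original signs; sum ranks with positive sign and with negative sign.
W+ = 7.5 + 4 + 4 + 1 + 7.5 + 7.5 = 31.5
W- = 2 + 7.5 + 4 = 13.5
(Check: W+ + W- = 45 should equal n(n+1)/2 = 45.)
Step 4: Test statistic W = min(W+, W-) = 13.5.
Step 5: Ties in |d|, so use the tie-corrected normal approximation.
        E[W] = n(n+1)/4 = 9*10/4 = 22.5.
        Tie groups: |d|=6 (t=3), |d|=7 (t=4); sum(t^3 - t) = 84.
        Var[W] = n(n+1)(2n+1)/24 - sum(t^3-t)/48 = 1710/24 - 84/48 = 69.5.
        z = (W - E[W]) / sqrt(Var[W]) = (13.5 - 22.5) / 8.3367 = -1.0796.
        Two-sided p = 2*Phi(z) = 0.280334.
Step 6: alpha = 0.1. fail to reject H0.

W+ = 31.5, W- = 13.5, W = min = 13.5, p = 0.280334, fail to reject H0.


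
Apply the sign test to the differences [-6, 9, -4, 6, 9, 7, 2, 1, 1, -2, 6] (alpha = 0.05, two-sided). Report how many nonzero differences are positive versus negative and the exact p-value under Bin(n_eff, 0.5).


Step 1: Discard zero differences. Original n = 11; n_eff = number of nonzero differences = 11.
Nonzero differences (with sign): -6, +9, -4, +6, +9, +7, +2, +1, +1, -2, +6
Step 2: Count signs: positive = 8, negative = 3.
Step 3: Under H0: P(positive) = 0.5, so the number of positives S ~ Bin(11, 0.5).
Step 4: Two-sided exact p-value = sum of Bin(11,0.5) probabilities at or below the observed probability = 0.226562.
Step 5: alpha = 0.05. fail to reject H0.

n_eff = 11, pos = 8, neg = 3, p = 0.226562, fail to reject H0.


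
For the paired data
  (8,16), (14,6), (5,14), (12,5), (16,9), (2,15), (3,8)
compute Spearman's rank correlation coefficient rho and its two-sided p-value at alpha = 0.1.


Step 1: Rank x and y separately (midranks; no ties here).
rank(x): 8->4, 14->6, 5->3, 12->5, 16->7, 2->1, 3->2
rank(y): 16->7, 6->2, 14->5, 5->1, 9->4, 15->6, 8->3
Step 2: d_i = R_x(i) - R_y(i); compute d_i^2.
  (4-7)^2=9, (6-2)^2=16, (3-5)^2=4, (5-1)^2=16, (7-4)^2=9, (1-6)^2=25, (2-3)^2=1
sum(d^2) = 80.
Step 3: rho = 1 - 6*80 / (7*(7^2 - 1)) = 1 - 480/336 = -0.428571.
Step 4: Under H0, t = rho * sqrt((n-2)/(1-rho^2)) = -1.0607 ~ t(5).
Step 5: Two-sided p-value from the t-distribution with 5 df = 0.337368.
Step 6: alpha = 0.1. fail to reject H0.

rho = -0.4286, p = 0.337368, fail to reject H0 at alpha = 0.1.


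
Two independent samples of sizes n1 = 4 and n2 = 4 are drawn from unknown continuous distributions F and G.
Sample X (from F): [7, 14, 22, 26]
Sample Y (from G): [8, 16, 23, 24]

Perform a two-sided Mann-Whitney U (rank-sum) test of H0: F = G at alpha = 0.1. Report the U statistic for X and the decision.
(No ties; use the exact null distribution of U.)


Step 1: Combine and sort all 8 observations; assign midranks.
sorted (value, group): (7,X), (8,Y), (14,X), (16,Y), (22,X), (23,Y), (24,Y), (26,X)
ranks: 7->1, 8->2, 14->3, 16->4, 22->5, 23->6, 24->7, 26->8
Step 2: Rank sum for X: R1 = 1 + 3 + 5 + 8 = 17.
Step 3: U_X = R1 - n1(n1+1)/2 = 17 - 4*5/2 = 17 - 10 = 7.
       U_Y = n1*n2 - U_X = 16 - 7 = 9.
Step 4: No ties, so the exact null distribution of U (based on enumerating the C(8,4) = 70 equally likely rank assignments) gives the two-sided p-value.
Step 5: p-value = 0.885714; compare to alpha = 0.1. fail to reject H0.

U_X = 7, p = 0.885714, fail to reject H0 at alpha = 0.1.


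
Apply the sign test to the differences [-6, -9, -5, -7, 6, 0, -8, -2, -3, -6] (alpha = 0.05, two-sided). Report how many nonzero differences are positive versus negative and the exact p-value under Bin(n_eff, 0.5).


Step 1: Discard zero differences. Original n = 10; n_eff = number of nonzero differences = 9.
Nonzero differences (with sign): -6, -9, -5, -7, +6, -8, -2, -3, -6
Step 2: Count signs: positive = 1, negative = 8.
Step 3: Under H0: P(positive) = 0.5, so the number of positives S ~ Bin(9, 0.5).
Step 4: Two-sided exact p-value = sum of Bin(9,0.5) probabilities at or below the observed probability = 0.039062.
Step 5: alpha = 0.05. reject H0.

n_eff = 9, pos = 1, neg = 8, p = 0.039062, reject H0.


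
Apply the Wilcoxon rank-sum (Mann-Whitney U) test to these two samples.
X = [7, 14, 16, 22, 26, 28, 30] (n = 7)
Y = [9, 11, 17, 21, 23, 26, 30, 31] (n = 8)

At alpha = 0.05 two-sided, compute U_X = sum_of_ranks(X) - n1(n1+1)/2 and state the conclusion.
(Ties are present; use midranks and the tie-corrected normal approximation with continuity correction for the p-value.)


Step 1: Combine and sort all 15 observations; assign midranks.
sorted (value, group): (7,X), (9,Y), (11,Y), (14,X), (16,X), (17,Y), (21,Y), (22,X), (23,Y), (26,X), (26,Y), (28,X), (30,X), (30,Y), (31,Y)
ranks: 7->1, 9->2, 11->3, 14->4, 16->5, 17->6, 21->7, 22->8, 23->9, 26->10.5, 26->10.5, 28->12, 30->13.5, 30->13.5, 31->15
Step 2: Rank sum for X: R1 = 1 + 4 + 5 + 8 + 10.5 + 12 + 13.5 = 54.
Step 3: U_X = R1 - n1(n1+1)/2 = 54 - 7*8/2 = 54 - 28 = 26.
       U_Y = n1*n2 - U_X = 56 - 26 = 30.
Step 4: Ties are present, so use the tie-corrected normal approximation (with continuity correction) for the p-value.
Step 5: p-value = 0.861942; compare to alpha = 0.05. fail to reject H0.

U_X = 26, p = 0.861942, fail to reject H0 at alpha = 0.05.


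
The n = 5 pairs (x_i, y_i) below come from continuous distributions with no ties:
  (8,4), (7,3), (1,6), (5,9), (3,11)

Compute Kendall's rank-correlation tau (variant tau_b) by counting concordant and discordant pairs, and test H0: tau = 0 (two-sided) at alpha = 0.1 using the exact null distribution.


Step 1: Enumerate the 10 unordered pairs (i,j) with i<j and classify each by sign(x_j-x_i) * sign(y_j-y_i).
  (1,2):dx=-1,dy=-1->C; (1,3):dx=-7,dy=+2->D; (1,4):dx=-3,dy=+5->D; (1,5):dx=-5,dy=+7->D
  (2,3):dx=-6,dy=+3->D; (2,4):dx=-2,dy=+6->D; (2,5):dx=-4,dy=+8->D; (3,4):dx=+4,dy=+3->C
  (3,5):dx=+2,dy=+5->C; (4,5):dx=-2,dy=+2->D
Step 2: C = 3, D = 7, total pairs = 10.
Step 3: tau = (C - D)/(n(n-1)/2) = (3 - 7)/10 = -0.400000.
Step 4: Exact two-sided p-value (enumerate n! = 120 permutations of y under H0): p = 0.483333.
Step 5: alpha = 0.1. fail to reject H0.

tau_b = -0.4000 (C=3, D=7), p = 0.483333, fail to reject H0.


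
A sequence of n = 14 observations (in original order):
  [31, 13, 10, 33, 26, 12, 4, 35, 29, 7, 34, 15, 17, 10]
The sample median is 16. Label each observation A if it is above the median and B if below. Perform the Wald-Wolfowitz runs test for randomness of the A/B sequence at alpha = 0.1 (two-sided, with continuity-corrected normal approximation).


Step 1: Compute median = 16; label A = above, B = below.
Labels in order: ABBAABBAABABAB  (n_A = 7, n_B = 7)
Step 2: Count runs R = 10.
Step 3: Under H0 (random ordering), E[R] = 2*n_A*n_B/(n_A+n_B) + 1 = 2*7*7/14 + 1 = 8.0000.
        Var[R] = 2*n_A*n_B*(2*n_A*n_B - n_A - n_B) / ((n_A+n_B)^2 * (n_A+n_B-1)) = 8232/2548 = 3.2308.
        SD[R] = 1.7974.
Step 4: Continuity-corrected z = (R - 0.5 - E[R]) / SD[R] = (10 - 0.5 - 8.0000) / 1.7974 = 0.8345.
Step 5: Two-sided p-value via normal approximation = 2*(1 - Phi(|z|)) = 0.403986.
Step 6: alpha = 0.1. fail to reject H0.

R = 10, z = 0.8345, p = 0.403986, fail to reject H0.


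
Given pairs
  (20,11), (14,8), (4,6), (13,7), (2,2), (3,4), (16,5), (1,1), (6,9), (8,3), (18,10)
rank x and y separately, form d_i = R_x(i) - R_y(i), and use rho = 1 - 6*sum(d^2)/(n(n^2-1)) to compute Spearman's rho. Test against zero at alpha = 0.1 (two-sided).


Step 1: Rank x and y separately (midranks; no ties here).
rank(x): 20->11, 14->8, 4->4, 13->7, 2->2, 3->3, 16->9, 1->1, 6->5, 8->6, 18->10
rank(y): 11->11, 8->8, 6->6, 7->7, 2->2, 4->4, 5->5, 1->1, 9->9, 3->3, 10->10
Step 2: d_i = R_x(i) - R_y(i); compute d_i^2.
  (11-11)^2=0, (8-8)^2=0, (4-6)^2=4, (7-7)^2=0, (2-2)^2=0, (3-4)^2=1, (9-5)^2=16, (1-1)^2=0, (5-9)^2=16, (6-3)^2=9, (10-10)^2=0
sum(d^2) = 46.
Step 3: rho = 1 - 6*46 / (11*(11^2 - 1)) = 1 - 276/1320 = 0.790909.
Step 4: Under H0, t = rho * sqrt((n-2)/(1-rho^2)) = 3.8774 ~ t(9).
Step 5: Two-sided p-value from the t-distribution with 9 df = 0.003746.
Step 6: alpha = 0.1. reject H0.

rho = 0.7909, p = 0.003746, reject H0 at alpha = 0.1.


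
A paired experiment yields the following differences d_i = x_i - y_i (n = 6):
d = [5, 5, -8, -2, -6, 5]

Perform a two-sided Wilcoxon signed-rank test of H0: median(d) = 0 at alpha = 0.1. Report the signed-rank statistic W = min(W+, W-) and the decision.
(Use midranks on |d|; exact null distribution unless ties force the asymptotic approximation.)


Step 1: Drop any zero differences (none here) and take |d_i|.
|d| = [5, 5, 8, 2, 6, 5]
Step 2: Midrank |d_i| (ties get averaged ranks).
ranks: |5|->3, |5|->3, |8|->6, |2|->1, |6|->5, |5|->3
Step 3: Attach original signs; sum ranks with positive sign and with negative sign.
W+ = 3 + 3 + 3 = 9
W- = 6 + 1 + 5 = 12
(Check: W+ + W- = 21 should equal n(n+1)/2 = 21.)
Step 4: Test statistic W = min(W+, W-) = 9.
Step 5: Ties in |d|, so use the tie-corrected normal approximation.
        E[W] = n(n+1)/4 = 6*7/4 = 10.5.
        Tie groups: |d|=5 (t=3); sum(t^3 - t) = 24.
        Var[W] = n(n+1)(2n+1)/24 - sum(t^3-t)/48 = 546/24 - 24/48 = 22.25.
        z = (W - E[W]) / sqrt(Var[W]) = (9 - 10.5) / 4.7170 = -0.3180.
        Two-sided p = 2*Phi(z) = 0.750485.
Step 6: alpha = 0.1. fail to reject H0.

W+ = 9, W- = 12, W = min = 9, p = 0.750485, fail to reject H0.


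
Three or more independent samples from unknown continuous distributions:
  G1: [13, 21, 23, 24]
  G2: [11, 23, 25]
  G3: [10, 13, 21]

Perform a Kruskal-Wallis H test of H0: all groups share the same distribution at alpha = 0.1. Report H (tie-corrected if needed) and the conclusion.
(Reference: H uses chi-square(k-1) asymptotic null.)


Step 1: Combine all N = 10 observations and assign midranks.
sorted (value, group, rank): (10,G3,1), (11,G2,2), (13,G1,3.5), (13,G3,3.5), (21,G1,5.5), (21,G3,5.5), (23,G1,7.5), (23,G2,7.5), (24,G1,9), (25,G2,10)
Step 2: Sum ranks within each group.
R_1 = 25.5 (n_1 = 4)
R_2 = 19.5 (n_2 = 3)
R_3 = 10 (n_3 = 3)
Step 3: H = 12/(N(N+1)) * sum(R_i^2/n_i) - 3(N+1)
     = 12/(10*11) * (25.5^2/4 + 19.5^2/3 + 10^2/3) - 3*11
     = 0.109091 * 322.646 - 33
     = 2.197727.
Step 4: Ties present; correction factor C = 1 - 18/(10^3 - 10) = 0.981818. Corrected H = 2.197727 / 0.981818 = 2.238426.
Step 5: Under H0, H ~ chi^2(2); p-value = 0.326537.
Step 6: alpha = 0.1. fail to reject H0.

H = 2.2384, df = 2, p = 0.326537, fail to reject H0.


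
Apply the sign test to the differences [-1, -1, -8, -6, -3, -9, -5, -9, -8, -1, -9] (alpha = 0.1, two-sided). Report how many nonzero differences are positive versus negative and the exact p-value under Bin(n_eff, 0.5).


Step 1: Discard zero differences. Original n = 11; n_eff = number of nonzero differences = 11.
Nonzero differences (with sign): -1, -1, -8, -6, -3, -9, -5, -9, -8, -1, -9
Step 2: Count signs: positive = 0, negative = 11.
Step 3: Under H0: P(positive) = 0.5, so the number of positives S ~ Bin(11, 0.5).
Step 4: Two-sided exact p-value = sum of Bin(11,0.5) probabilities at or below the observed probability = 0.000977.
Step 5: alpha = 0.1. reject H0.

n_eff = 11, pos = 0, neg = 11, p = 0.000977, reject H0.


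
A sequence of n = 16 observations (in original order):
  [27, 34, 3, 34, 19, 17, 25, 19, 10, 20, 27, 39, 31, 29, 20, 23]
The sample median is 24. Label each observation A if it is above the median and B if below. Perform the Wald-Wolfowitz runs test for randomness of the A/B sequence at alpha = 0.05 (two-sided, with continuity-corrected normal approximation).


Step 1: Compute median = 24; label A = above, B = below.
Labels in order: AABABBABBBAAAABB  (n_A = 8, n_B = 8)
Step 2: Count runs R = 8.
Step 3: Under H0 (random ordering), E[R] = 2*n_A*n_B/(n_A+n_B) + 1 = 2*8*8/16 + 1 = 9.0000.
        Var[R] = 2*n_A*n_B*(2*n_A*n_B - n_A - n_B) / ((n_A+n_B)^2 * (n_A+n_B-1)) = 14336/3840 = 3.7333.
        SD[R] = 1.9322.
Step 4: Continuity-corrected z = (R + 0.5 - E[R]) / SD[R] = (8 + 0.5 - 9.0000) / 1.9322 = -0.2588.
Step 5: Two-sided p-value via normal approximation = 2*(1 - Phi(|z|)) = 0.795809.
Step 6: alpha = 0.05. fail to reject H0.

R = 8, z = -0.2588, p = 0.795809, fail to reject H0.


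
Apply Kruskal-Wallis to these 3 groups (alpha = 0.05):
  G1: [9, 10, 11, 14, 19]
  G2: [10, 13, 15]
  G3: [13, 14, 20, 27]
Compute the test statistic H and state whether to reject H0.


Step 1: Combine all N = 12 observations and assign midranks.
sorted (value, group, rank): (9,G1,1), (10,G1,2.5), (10,G2,2.5), (11,G1,4), (13,G2,5.5), (13,G3,5.5), (14,G1,7.5), (14,G3,7.5), (15,G2,9), (19,G1,10), (20,G3,11), (27,G3,12)
Step 2: Sum ranks within each group.
R_1 = 25 (n_1 = 5)
R_2 = 17 (n_2 = 3)
R_3 = 36 (n_3 = 4)
Step 3: H = 12/(N(N+1)) * sum(R_i^2/n_i) - 3(N+1)
     = 12/(12*13) * (25^2/5 + 17^2/3 + 36^2/4) - 3*13
     = 0.076923 * 545.333 - 39
     = 2.948718.
Step 4: Ties present; correction factor C = 1 - 18/(12^3 - 12) = 0.989510. Corrected H = 2.948718 / 0.989510 = 2.979976.
Step 5: Under H0, H ~ chi^2(2); p-value = 0.225375.
Step 6: alpha = 0.05. fail to reject H0.

H = 2.9800, df = 2, p = 0.225375, fail to reject H0.


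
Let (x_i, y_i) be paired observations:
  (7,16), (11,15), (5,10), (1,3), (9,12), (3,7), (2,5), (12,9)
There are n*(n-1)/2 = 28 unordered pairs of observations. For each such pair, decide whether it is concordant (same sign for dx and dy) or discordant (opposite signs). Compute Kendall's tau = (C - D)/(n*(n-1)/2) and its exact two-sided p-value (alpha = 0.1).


Step 1: Enumerate the 28 unordered pairs (i,j) with i<j and classify each by sign(x_j-x_i) * sign(y_j-y_i).
  (1,2):dx=+4,dy=-1->D; (1,3):dx=-2,dy=-6->C; (1,4):dx=-6,dy=-13->C; (1,5):dx=+2,dy=-4->D
  (1,6):dx=-4,dy=-9->C; (1,7):dx=-5,dy=-11->C; (1,8):dx=+5,dy=-7->D; (2,3):dx=-6,dy=-5->C
  (2,4):dx=-10,dy=-12->C; (2,5):dx=-2,dy=-3->C; (2,6):dx=-8,dy=-8->C; (2,7):dx=-9,dy=-10->C
  (2,8):dx=+1,dy=-6->D; (3,4):dx=-4,dy=-7->C; (3,5):dx=+4,dy=+2->C; (3,6):dx=-2,dy=-3->C
  (3,7):dx=-3,dy=-5->C; (3,8):dx=+7,dy=-1->D; (4,5):dx=+8,dy=+9->C; (4,6):dx=+2,dy=+4->C
  (4,7):dx=+1,dy=+2->C; (4,8):dx=+11,dy=+6->C; (5,6):dx=-6,dy=-5->C; (5,7):dx=-7,dy=-7->C
  (5,8):dx=+3,dy=-3->D; (6,7):dx=-1,dy=-2->C; (6,8):dx=+9,dy=+2->C; (7,8):dx=+10,dy=+4->C
Step 2: C = 22, D = 6, total pairs = 28.
Step 3: tau = (C - D)/(n(n-1)/2) = (22 - 6)/28 = 0.571429.
Step 4: Exact two-sided p-value (enumerate n! = 40320 permutations of y under H0): p = 0.061012.
Step 5: alpha = 0.1. reject H0.

tau_b = 0.5714 (C=22, D=6), p = 0.061012, reject H0.


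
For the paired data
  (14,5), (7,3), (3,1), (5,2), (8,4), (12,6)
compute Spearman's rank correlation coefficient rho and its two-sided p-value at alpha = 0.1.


Step 1: Rank x and y separately (midranks; no ties here).
rank(x): 14->6, 7->3, 3->1, 5->2, 8->4, 12->5
rank(y): 5->5, 3->3, 1->1, 2->2, 4->4, 6->6
Step 2: d_i = R_x(i) - R_y(i); compute d_i^2.
  (6-5)^2=1, (3-3)^2=0, (1-1)^2=0, (2-2)^2=0, (4-4)^2=0, (5-6)^2=1
sum(d^2) = 2.
Step 3: rho = 1 - 6*2 / (6*(6^2 - 1)) = 1 - 12/210 = 0.942857.
Step 4: Under H0, t = rho * sqrt((n-2)/(1-rho^2)) = 5.6595 ~ t(4).
Step 5: Two-sided p-value from the t-distribution with 4 df = 0.004805.
Step 6: alpha = 0.1. reject H0.

rho = 0.9429, p = 0.004805, reject H0 at alpha = 0.1.


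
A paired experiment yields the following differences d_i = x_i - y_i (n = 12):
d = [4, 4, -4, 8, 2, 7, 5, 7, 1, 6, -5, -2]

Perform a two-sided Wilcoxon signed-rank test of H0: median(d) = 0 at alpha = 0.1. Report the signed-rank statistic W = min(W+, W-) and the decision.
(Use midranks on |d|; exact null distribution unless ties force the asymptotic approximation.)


Step 1: Drop any zero differences (none here) and take |d_i|.
|d| = [4, 4, 4, 8, 2, 7, 5, 7, 1, 6, 5, 2]
Step 2: Midrank |d_i| (ties get averaged ranks).
ranks: |4|->5, |4|->5, |4|->5, |8|->12, |2|->2.5, |7|->10.5, |5|->7.5, |7|->10.5, |1|->1, |6|->9, |5|->7.5, |2|->2.5
Step 3: Attach original signs; sum ranks with positive sign and with negative sign.
W+ = 5 + 5 + 12 + 2.5 + 10.5 + 7.5 + 10.5 + 1 + 9 = 63
W- = 5 + 7.5 + 2.5 = 15
(Check: W+ + W- = 78 should equal n(n+1)/2 = 78.)
Step 4: Test statistic W = min(W+, W-) = 15.
Step 5: Ties in |d|, so use the tie-corrected normal approximation.
        E[W] = n(n+1)/4 = 12*13/4 = 39.
        Tie groups: |d|=2 (t=2), |d|=4 (t=3), |d|=5 (t=2), |d|=7 (t=2); sum(t^3 - t) = 42.
        Var[W] = n(n+1)(2n+1)/24 - sum(t^3-t)/48 = 3900/24 - 42/48 = 161.625.
        z = (W - E[W]) / sqrt(Var[W]) = (15 - 39) / 12.7132 = -1.8878.
        Two-sided p = 2*Phi(z) = 0.059052.
Step 6: alpha = 0.1. reject H0.

W+ = 63, W- = 15, W = min = 15, p = 0.059052, reject H0.


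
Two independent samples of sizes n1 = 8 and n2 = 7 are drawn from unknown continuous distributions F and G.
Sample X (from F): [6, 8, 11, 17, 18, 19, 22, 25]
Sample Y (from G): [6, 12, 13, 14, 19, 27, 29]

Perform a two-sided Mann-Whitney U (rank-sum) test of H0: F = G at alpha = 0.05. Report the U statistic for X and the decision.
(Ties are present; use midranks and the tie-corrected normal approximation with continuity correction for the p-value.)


Step 1: Combine and sort all 15 observations; assign midranks.
sorted (value, group): (6,X), (6,Y), (8,X), (11,X), (12,Y), (13,Y), (14,Y), (17,X), (18,X), (19,X), (19,Y), (22,X), (25,X), (27,Y), (29,Y)
ranks: 6->1.5, 6->1.5, 8->3, 11->4, 12->5, 13->6, 14->7, 17->8, 18->9, 19->10.5, 19->10.5, 22->12, 25->13, 27->14, 29->15
Step 2: Rank sum for X: R1 = 1.5 + 3 + 4 + 8 + 9 + 10.5 + 12 + 13 = 61.
Step 3: U_X = R1 - n1(n1+1)/2 = 61 - 8*9/2 = 61 - 36 = 25.
       U_Y = n1*n2 - U_X = 56 - 25 = 31.
Step 4: Ties are present, so use the tie-corrected normal approximation (with continuity correction) for the p-value.
Step 5: p-value = 0.771941; compare to alpha = 0.05. fail to reject H0.

U_X = 25, p = 0.771941, fail to reject H0 at alpha = 0.05.


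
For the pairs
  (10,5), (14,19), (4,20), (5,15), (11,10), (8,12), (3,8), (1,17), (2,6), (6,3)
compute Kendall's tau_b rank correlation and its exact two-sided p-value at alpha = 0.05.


Step 1: Enumerate the 45 unordered pairs (i,j) with i<j and classify each by sign(x_j-x_i) * sign(y_j-y_i).
  (1,2):dx=+4,dy=+14->C; (1,3):dx=-6,dy=+15->D; (1,4):dx=-5,dy=+10->D; (1,5):dx=+1,dy=+5->C
  (1,6):dx=-2,dy=+7->D; (1,7):dx=-7,dy=+3->D; (1,8):dx=-9,dy=+12->D; (1,9):dx=-8,dy=+1->D
  (1,10):dx=-4,dy=-2->C; (2,3):dx=-10,dy=+1->D; (2,4):dx=-9,dy=-4->C; (2,5):dx=-3,dy=-9->C
  (2,6):dx=-6,dy=-7->C; (2,7):dx=-11,dy=-11->C; (2,8):dx=-13,dy=-2->C; (2,9):dx=-12,dy=-13->C
  (2,10):dx=-8,dy=-16->C; (3,4):dx=+1,dy=-5->D; (3,5):dx=+7,dy=-10->D; (3,6):dx=+4,dy=-8->D
  (3,7):dx=-1,dy=-12->C; (3,8):dx=-3,dy=-3->C; (3,9):dx=-2,dy=-14->C; (3,10):dx=+2,dy=-17->D
  (4,5):dx=+6,dy=-5->D; (4,6):dx=+3,dy=-3->D; (4,7):dx=-2,dy=-7->C; (4,8):dx=-4,dy=+2->D
  (4,9):dx=-3,dy=-9->C; (4,10):dx=+1,dy=-12->D; (5,6):dx=-3,dy=+2->D; (5,7):dx=-8,dy=-2->C
  (5,8):dx=-10,dy=+7->D; (5,9):dx=-9,dy=-4->C; (5,10):dx=-5,dy=-7->C; (6,7):dx=-5,dy=-4->C
  (6,8):dx=-7,dy=+5->D; (6,9):dx=-6,dy=-6->C; (6,10):dx=-2,dy=-9->C; (7,8):dx=-2,dy=+9->D
  (7,9):dx=-1,dy=-2->C; (7,10):dx=+3,dy=-5->D; (8,9):dx=+1,dy=-11->D; (8,10):dx=+5,dy=-14->D
  (9,10):dx=+4,dy=-3->D
Step 2: C = 22, D = 23, total pairs = 45.
Step 3: tau = (C - D)/(n(n-1)/2) = (22 - 23)/45 = -0.022222.
Step 4: Exact two-sided p-value (enumerate n! = 3628800 permutations of y under H0): p = 1.000000.
Step 5: alpha = 0.05. fail to reject H0.

tau_b = -0.0222 (C=22, D=23), p = 1.000000, fail to reject H0.


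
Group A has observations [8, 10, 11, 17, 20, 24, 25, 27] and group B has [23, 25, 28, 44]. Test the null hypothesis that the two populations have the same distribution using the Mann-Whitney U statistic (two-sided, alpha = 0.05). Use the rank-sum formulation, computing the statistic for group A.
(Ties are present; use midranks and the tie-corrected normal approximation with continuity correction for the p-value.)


Step 1: Combine and sort all 12 observations; assign midranks.
sorted (value, group): (8,X), (10,X), (11,X), (17,X), (20,X), (23,Y), (24,X), (25,X), (25,Y), (27,X), (28,Y), (44,Y)
ranks: 8->1, 10->2, 11->3, 17->4, 20->5, 23->6, 24->7, 25->8.5, 25->8.5, 27->10, 28->11, 44->12
Step 2: Rank sum for X: R1 = 1 + 2 + 3 + 4 + 5 + 7 + 8.5 + 10 = 40.5.
Step 3: U_X = R1 - n1(n1+1)/2 = 40.5 - 8*9/2 = 40.5 - 36 = 4.5.
       U_Y = n1*n2 - U_X = 32 - 4.5 = 27.5.
Step 4: Ties are present, so use the tie-corrected normal approximation (with continuity correction) for the p-value.
Step 5: p-value = 0.061271; compare to alpha = 0.05. fail to reject H0.

U_X = 4.5, p = 0.061271, fail to reject H0 at alpha = 0.05.


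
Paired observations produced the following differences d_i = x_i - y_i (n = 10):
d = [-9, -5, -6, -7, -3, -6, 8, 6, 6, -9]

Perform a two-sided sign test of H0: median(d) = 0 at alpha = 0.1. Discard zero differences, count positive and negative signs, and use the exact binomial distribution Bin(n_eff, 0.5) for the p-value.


Step 1: Discard zero differences. Original n = 10; n_eff = number of nonzero differences = 10.
Nonzero differences (with sign): -9, -5, -6, -7, -3, -6, +8, +6, +6, -9
Step 2: Count signs: positive = 3, negative = 7.
Step 3: Under H0: P(positive) = 0.5, so the number of positives S ~ Bin(10, 0.5).
Step 4: Two-sided exact p-value = sum of Bin(10,0.5) probabilities at or below the observed probability = 0.343750.
Step 5: alpha = 0.1. fail to reject H0.

n_eff = 10, pos = 3, neg = 7, p = 0.343750, fail to reject H0.


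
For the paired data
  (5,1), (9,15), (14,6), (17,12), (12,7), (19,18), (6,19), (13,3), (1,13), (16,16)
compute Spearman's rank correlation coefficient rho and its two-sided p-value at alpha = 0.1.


Step 1: Rank x and y separately (midranks; no ties here).
rank(x): 5->2, 9->4, 14->7, 17->9, 12->5, 19->10, 6->3, 13->6, 1->1, 16->8
rank(y): 1->1, 15->7, 6->3, 12->5, 7->4, 18->9, 19->10, 3->2, 13->6, 16->8
Step 2: d_i = R_x(i) - R_y(i); compute d_i^2.
  (2-1)^2=1, (4-7)^2=9, (7-3)^2=16, (9-5)^2=16, (5-4)^2=1, (10-9)^2=1, (3-10)^2=49, (6-2)^2=16, (1-6)^2=25, (8-8)^2=0
sum(d^2) = 134.
Step 3: rho = 1 - 6*134 / (10*(10^2 - 1)) = 1 - 804/990 = 0.187879.
Step 4: Under H0, t = rho * sqrt((n-2)/(1-rho^2)) = 0.5410 ~ t(8).
Step 5: Two-sided p-value from the t-distribution with 8 df = 0.603218.
Step 6: alpha = 0.1. fail to reject H0.

rho = 0.1879, p = 0.603218, fail to reject H0 at alpha = 0.1.


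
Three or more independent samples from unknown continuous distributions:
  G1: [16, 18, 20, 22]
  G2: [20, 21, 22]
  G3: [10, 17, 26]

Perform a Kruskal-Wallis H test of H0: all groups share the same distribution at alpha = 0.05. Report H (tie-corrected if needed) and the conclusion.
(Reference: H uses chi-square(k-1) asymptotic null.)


Step 1: Combine all N = 10 observations and assign midranks.
sorted (value, group, rank): (10,G3,1), (16,G1,2), (17,G3,3), (18,G1,4), (20,G1,5.5), (20,G2,5.5), (21,G2,7), (22,G1,8.5), (22,G2,8.5), (26,G3,10)
Step 2: Sum ranks within each group.
R_1 = 20 (n_1 = 4)
R_2 = 21 (n_2 = 3)
R_3 = 14 (n_3 = 3)
Step 3: H = 12/(N(N+1)) * sum(R_i^2/n_i) - 3(N+1)
     = 12/(10*11) * (20^2/4 + 21^2/3 + 14^2/3) - 3*11
     = 0.109091 * 312.333 - 33
     = 1.072727.
Step 4: Ties present; correction factor C = 1 - 12/(10^3 - 10) = 0.987879. Corrected H = 1.072727 / 0.987879 = 1.085890.
Step 5: Under H0, H ~ chi^2(2); p-value = 0.581035.
Step 6: alpha = 0.05. fail to reject H0.

H = 1.0859, df = 2, p = 0.581035, fail to reject H0.


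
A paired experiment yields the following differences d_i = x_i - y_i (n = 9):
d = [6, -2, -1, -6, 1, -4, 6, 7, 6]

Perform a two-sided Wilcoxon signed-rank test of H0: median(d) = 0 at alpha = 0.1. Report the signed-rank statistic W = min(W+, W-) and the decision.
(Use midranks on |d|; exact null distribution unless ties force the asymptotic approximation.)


Step 1: Drop any zero differences (none here) and take |d_i|.
|d| = [6, 2, 1, 6, 1, 4, 6, 7, 6]
Step 2: Midrank |d_i| (ties get averaged ranks).
ranks: |6|->6.5, |2|->3, |1|->1.5, |6|->6.5, |1|->1.5, |4|->4, |6|->6.5, |7|->9, |6|->6.5
Step 3: Attach original signs; sum ranks with positive sign and with negative sign.
W+ = 6.5 + 1.5 + 6.5 + 9 + 6.5 = 30
W- = 3 + 1.5 + 6.5 + 4 = 15
(Check: W+ + W- = 45 should equal n(n+1)/2 = 45.)
Step 4: Test statistic W = min(W+, W-) = 15.
Step 5: Ties in |d|, so use the tie-corrected normal approximation.
        E[W] = n(n+1)/4 = 9*10/4 = 22.5.
        Tie groups: |d|=1 (t=2), |d|=6 (t=4); sum(t^3 - t) = 66.
        Var[W] = n(n+1)(2n+1)/24 - sum(t^3-t)/48 = 1710/24 - 66/48 = 69.875.
        z = (W - E[W]) / sqrt(Var[W]) = (15 - 22.5) / 8.3591 = -0.8972.
        Two-sided p = 2*Phi(z) = 0.369600.
Step 6: alpha = 0.1. fail to reject H0.

W+ = 30, W- = 15, W = min = 15, p = 0.369600, fail to reject H0.


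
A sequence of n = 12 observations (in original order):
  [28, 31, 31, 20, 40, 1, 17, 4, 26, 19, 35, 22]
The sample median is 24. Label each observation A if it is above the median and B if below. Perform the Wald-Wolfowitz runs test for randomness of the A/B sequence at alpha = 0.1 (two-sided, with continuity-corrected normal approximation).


Step 1: Compute median = 24; label A = above, B = below.
Labels in order: AAABABBBABAB  (n_A = 6, n_B = 6)
Step 2: Count runs R = 8.
Step 3: Under H0 (random ordering), E[R] = 2*n_A*n_B/(n_A+n_B) + 1 = 2*6*6/12 + 1 = 7.0000.
        Var[R] = 2*n_A*n_B*(2*n_A*n_B - n_A - n_B) / ((n_A+n_B)^2 * (n_A+n_B-1)) = 4320/1584 = 2.7273.
        SD[R] = 1.6514.
Step 4: Continuity-corrected z = (R - 0.5 - E[R]) / SD[R] = (8 - 0.5 - 7.0000) / 1.6514 = 0.3028.
Step 5: Two-sided p-value via normal approximation = 2*(1 - Phi(|z|)) = 0.762069.
Step 6: alpha = 0.1. fail to reject H0.

R = 8, z = 0.3028, p = 0.762069, fail to reject H0.


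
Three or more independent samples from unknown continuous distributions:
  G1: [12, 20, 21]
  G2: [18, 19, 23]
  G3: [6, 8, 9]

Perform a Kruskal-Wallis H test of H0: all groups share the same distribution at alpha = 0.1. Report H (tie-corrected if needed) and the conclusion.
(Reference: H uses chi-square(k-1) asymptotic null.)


Step 1: Combine all N = 9 observations and assign midranks.
sorted (value, group, rank): (6,G3,1), (8,G3,2), (9,G3,3), (12,G1,4), (18,G2,5), (19,G2,6), (20,G1,7), (21,G1,8), (23,G2,9)
Step 2: Sum ranks within each group.
R_1 = 19 (n_1 = 3)
R_2 = 20 (n_2 = 3)
R_3 = 6 (n_3 = 3)
Step 3: H = 12/(N(N+1)) * sum(R_i^2/n_i) - 3(N+1)
     = 12/(9*10) * (19^2/3 + 20^2/3 + 6^2/3) - 3*10
     = 0.133333 * 265.667 - 30
     = 5.422222.
Step 4: No ties, so H is used without correction.
Step 5: Under H0, H ~ chi^2(2); p-value = 0.066463.
Step 6: alpha = 0.1. reject H0.

H = 5.4222, df = 2, p = 0.066463, reject H0.


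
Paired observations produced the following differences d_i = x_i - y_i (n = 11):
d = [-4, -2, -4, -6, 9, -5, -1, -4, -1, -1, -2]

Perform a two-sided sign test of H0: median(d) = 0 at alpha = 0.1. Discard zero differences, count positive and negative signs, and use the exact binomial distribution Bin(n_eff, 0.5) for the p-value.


Step 1: Discard zero differences. Original n = 11; n_eff = number of nonzero differences = 11.
Nonzero differences (with sign): -4, -2, -4, -6, +9, -5, -1, -4, -1, -1, -2
Step 2: Count signs: positive = 1, negative = 10.
Step 3: Under H0: P(positive) = 0.5, so the number of positives S ~ Bin(11, 0.5).
Step 4: Two-sided exact p-value = sum of Bin(11,0.5) probabilities at or below the observed probability = 0.011719.
Step 5: alpha = 0.1. reject H0.

n_eff = 11, pos = 1, neg = 10, p = 0.011719, reject H0.


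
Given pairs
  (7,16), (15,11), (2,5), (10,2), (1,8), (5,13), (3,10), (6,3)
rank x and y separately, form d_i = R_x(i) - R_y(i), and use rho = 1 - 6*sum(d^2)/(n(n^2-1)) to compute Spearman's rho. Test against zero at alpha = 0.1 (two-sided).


Step 1: Rank x and y separately (midranks; no ties here).
rank(x): 7->6, 15->8, 2->2, 10->7, 1->1, 5->4, 3->3, 6->5
rank(y): 16->8, 11->6, 5->3, 2->1, 8->4, 13->7, 10->5, 3->2
Step 2: d_i = R_x(i) - R_y(i); compute d_i^2.
  (6-8)^2=4, (8-6)^2=4, (2-3)^2=1, (7-1)^2=36, (1-4)^2=9, (4-7)^2=9, (3-5)^2=4, (5-2)^2=9
sum(d^2) = 76.
Step 3: rho = 1 - 6*76 / (8*(8^2 - 1)) = 1 - 456/504 = 0.095238.
Step 4: Under H0, t = rho * sqrt((n-2)/(1-rho^2)) = 0.2343 ~ t(6).
Step 5: Two-sided p-value from the t-distribution with 6 df = 0.822505.
Step 6: alpha = 0.1. fail to reject H0.

rho = 0.0952, p = 0.822505, fail to reject H0 at alpha = 0.1.


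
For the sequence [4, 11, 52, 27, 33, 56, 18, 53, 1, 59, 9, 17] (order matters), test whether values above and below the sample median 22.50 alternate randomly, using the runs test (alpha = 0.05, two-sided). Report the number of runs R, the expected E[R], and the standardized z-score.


Step 1: Compute median = 22.50; label A = above, B = below.
Labels in order: BBAAAABABABB  (n_A = 6, n_B = 6)
Step 2: Count runs R = 7.
Step 3: Under H0 (random ordering), E[R] = 2*n_A*n_B/(n_A+n_B) + 1 = 2*6*6/12 + 1 = 7.0000.
        Var[R] = 2*n_A*n_B*(2*n_A*n_B - n_A - n_B) / ((n_A+n_B)^2 * (n_A+n_B-1)) = 4320/1584 = 2.7273.
        SD[R] = 1.6514.
Step 4: R = E[R], so z = 0 with no continuity correction.
Step 5: Two-sided p-value via normal approximation = 2*(1 - Phi(|z|)) = 1.000000.
Step 6: alpha = 0.05. fail to reject H0.

R = 7, z = 0.0000, p = 1.000000, fail to reject H0.


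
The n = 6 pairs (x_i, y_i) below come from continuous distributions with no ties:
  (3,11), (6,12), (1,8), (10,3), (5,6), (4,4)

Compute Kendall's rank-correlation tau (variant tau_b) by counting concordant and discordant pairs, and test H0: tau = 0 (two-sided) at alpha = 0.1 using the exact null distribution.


Step 1: Enumerate the 15 unordered pairs (i,j) with i<j and classify each by sign(x_j-x_i) * sign(y_j-y_i).
  (1,2):dx=+3,dy=+1->C; (1,3):dx=-2,dy=-3->C; (1,4):dx=+7,dy=-8->D; (1,5):dx=+2,dy=-5->D
  (1,6):dx=+1,dy=-7->D; (2,3):dx=-5,dy=-4->C; (2,4):dx=+4,dy=-9->D; (2,5):dx=-1,dy=-6->C
  (2,6):dx=-2,dy=-8->C; (3,4):dx=+9,dy=-5->D; (3,5):dx=+4,dy=-2->D; (3,6):dx=+3,dy=-4->D
  (4,5):dx=-5,dy=+3->D; (4,6):dx=-6,dy=+1->D; (5,6):dx=-1,dy=-2->C
Step 2: C = 6, D = 9, total pairs = 15.
Step 3: tau = (C - D)/(n(n-1)/2) = (6 - 9)/15 = -0.200000.
Step 4: Exact two-sided p-value (enumerate n! = 720 permutations of y under H0): p = 0.719444.
Step 5: alpha = 0.1. fail to reject H0.

tau_b = -0.2000 (C=6, D=9), p = 0.719444, fail to reject H0.


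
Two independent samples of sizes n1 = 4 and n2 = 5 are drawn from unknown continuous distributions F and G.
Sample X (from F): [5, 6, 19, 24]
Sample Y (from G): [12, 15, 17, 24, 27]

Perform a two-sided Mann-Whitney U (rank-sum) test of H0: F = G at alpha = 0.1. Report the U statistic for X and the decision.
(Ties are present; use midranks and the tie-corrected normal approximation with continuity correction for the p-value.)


Step 1: Combine and sort all 9 observations; assign midranks.
sorted (value, group): (5,X), (6,X), (12,Y), (15,Y), (17,Y), (19,X), (24,X), (24,Y), (27,Y)
ranks: 5->1, 6->2, 12->3, 15->4, 17->5, 19->6, 24->7.5, 24->7.5, 27->9
Step 2: Rank sum for X: R1 = 1 + 2 + 6 + 7.5 = 16.5.
Step 3: U_X = R1 - n1(n1+1)/2 = 16.5 - 4*5/2 = 16.5 - 10 = 6.5.
       U_Y = n1*n2 - U_X = 20 - 6.5 = 13.5.
Step 4: Ties are present, so use the tie-corrected normal approximation (with continuity correction) for the p-value.
Step 5: p-value = 0.460558; compare to alpha = 0.1. fail to reject H0.

U_X = 6.5, p = 0.460558, fail to reject H0 at alpha = 0.1.


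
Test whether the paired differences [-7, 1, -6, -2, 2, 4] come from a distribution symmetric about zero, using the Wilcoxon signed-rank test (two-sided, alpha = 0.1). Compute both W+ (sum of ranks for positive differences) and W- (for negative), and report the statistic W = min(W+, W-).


Step 1: Drop any zero differences (none here) and take |d_i|.
|d| = [7, 1, 6, 2, 2, 4]
Step 2: Midrank |d_i| (ties get averaged ranks).
ranks: |7|->6, |1|->1, |6|->5, |2|->2.5, |2|->2.5, |4|->4
Step 3: Attach original signs; sum ranks with positive sign and with negative sign.
W+ = 1 + 2.5 + 4 = 7.5
W- = 6 + 5 + 2.5 = 13.5
(Check: W+ + W- = 21 should equal n(n+1)/2 = 21.)
Step 4: Test statistic W = min(W+, W-) = 7.5.
Step 5: Ties in |d|, so use the tie-corrected normal approximation.
        E[W] = n(n+1)/4 = 6*7/4 = 10.5.
        Tie groups: |d|=2 (t=2); sum(t^3 - t) = 6.
        Var[W] = n(n+1)(2n+1)/24 - sum(t^3-t)/48 = 546/24 - 6/48 = 22.625.
        z = (W - E[W]) / sqrt(Var[W]) = (7.5 - 10.5) / 4.7566 = -0.6307.
        Two-sided p = 2*Phi(z) = 0.528233.
Step 6: alpha = 0.1. fail to reject H0.

W+ = 7.5, W- = 13.5, W = min = 7.5, p = 0.528233, fail to reject H0.


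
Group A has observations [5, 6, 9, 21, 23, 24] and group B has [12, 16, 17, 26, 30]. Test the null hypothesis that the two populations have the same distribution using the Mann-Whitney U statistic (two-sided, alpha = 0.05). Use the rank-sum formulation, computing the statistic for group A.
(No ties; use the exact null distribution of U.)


Step 1: Combine and sort all 11 observations; assign midranks.
sorted (value, group): (5,X), (6,X), (9,X), (12,Y), (16,Y), (17,Y), (21,X), (23,X), (24,X), (26,Y), (30,Y)
ranks: 5->1, 6->2, 9->3, 12->4, 16->5, 17->6, 21->7, 23->8, 24->9, 26->10, 30->11
Step 2: Rank sum for X: R1 = 1 + 2 + 3 + 7 + 8 + 9 = 30.
Step 3: U_X = R1 - n1(n1+1)/2 = 30 - 6*7/2 = 30 - 21 = 9.
       U_Y = n1*n2 - U_X = 30 - 9 = 21.
Step 4: No ties, so the exact null distribution of U (based on enumerating the C(11,6) = 462 equally likely rank assignments) gives the two-sided p-value.
Step 5: p-value = 0.329004; compare to alpha = 0.05. fail to reject H0.

U_X = 9, p = 0.329004, fail to reject H0 at alpha = 0.05.


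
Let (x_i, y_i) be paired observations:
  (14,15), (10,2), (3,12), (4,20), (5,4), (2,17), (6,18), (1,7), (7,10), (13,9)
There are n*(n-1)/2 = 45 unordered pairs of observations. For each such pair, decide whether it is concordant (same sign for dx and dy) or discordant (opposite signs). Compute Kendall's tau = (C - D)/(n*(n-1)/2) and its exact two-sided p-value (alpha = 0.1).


Step 1: Enumerate the 45 unordered pairs (i,j) with i<j and classify each by sign(x_j-x_i) * sign(y_j-y_i).
  (1,2):dx=-4,dy=-13->C; (1,3):dx=-11,dy=-3->C; (1,4):dx=-10,dy=+5->D; (1,5):dx=-9,dy=-11->C
  (1,6):dx=-12,dy=+2->D; (1,7):dx=-8,dy=+3->D; (1,8):dx=-13,dy=-8->C; (1,9):dx=-7,dy=-5->C
  (1,10):dx=-1,dy=-6->C; (2,3):dx=-7,dy=+10->D; (2,4):dx=-6,dy=+18->D; (2,5):dx=-5,dy=+2->D
  (2,6):dx=-8,dy=+15->D; (2,7):dx=-4,dy=+16->D; (2,8):dx=-9,dy=+5->D; (2,9):dx=-3,dy=+8->D
  (2,10):dx=+3,dy=+7->C; (3,4):dx=+1,dy=+8->C; (3,5):dx=+2,dy=-8->D; (3,6):dx=-1,dy=+5->D
  (3,7):dx=+3,dy=+6->C; (3,8):dx=-2,dy=-5->C; (3,9):dx=+4,dy=-2->D; (3,10):dx=+10,dy=-3->D
  (4,5):dx=+1,dy=-16->D; (4,6):dx=-2,dy=-3->C; (4,7):dx=+2,dy=-2->D; (4,8):dx=-3,dy=-13->C
  (4,9):dx=+3,dy=-10->D; (4,10):dx=+9,dy=-11->D; (5,6):dx=-3,dy=+13->D; (5,7):dx=+1,dy=+14->C
  (5,8):dx=-4,dy=+3->D; (5,9):dx=+2,dy=+6->C; (5,10):dx=+8,dy=+5->C; (6,7):dx=+4,dy=+1->C
  (6,8):dx=-1,dy=-10->C; (6,9):dx=+5,dy=-7->D; (6,10):dx=+11,dy=-8->D; (7,8):dx=-5,dy=-11->C
  (7,9):dx=+1,dy=-8->D; (7,10):dx=+7,dy=-9->D; (8,9):dx=+6,dy=+3->C; (8,10):dx=+12,dy=+2->C
  (9,10):dx=+6,dy=-1->D
Step 2: C = 20, D = 25, total pairs = 45.
Step 3: tau = (C - D)/(n(n-1)/2) = (20 - 25)/45 = -0.111111.
Step 4: Exact two-sided p-value (enumerate n! = 3628800 permutations of y under H0): p = 0.727490.
Step 5: alpha = 0.1. fail to reject H0.

tau_b = -0.1111 (C=20, D=25), p = 0.727490, fail to reject H0.


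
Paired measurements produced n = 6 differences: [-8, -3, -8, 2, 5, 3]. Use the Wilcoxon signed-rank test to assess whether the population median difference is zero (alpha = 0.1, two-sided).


Step 1: Drop any zero differences (none here) and take |d_i|.
|d| = [8, 3, 8, 2, 5, 3]
Step 2: Midrank |d_i| (ties get averaged ranks).
ranks: |8|->5.5, |3|->2.5, |8|->5.5, |2|->1, |5|->4, |3|->2.5
Step 3: Attach original signs; sum ranks with positive sign and with negative sign.
W+ = 1 + 4 + 2.5 = 7.5
W- = 5.5 + 2.5 + 5.5 = 13.5
(Check: W+ + W- = 21 should equal n(n+1)/2 = 21.)
Step 4: Test statistic W = min(W+, W-) = 7.5.
Step 5: Ties in |d|, so use the tie-corrected normal approximation.
        E[W] = n(n+1)/4 = 6*7/4 = 10.5.
        Tie groups: |d|=3 (t=2), |d|=8 (t=2); sum(t^3 - t) = 12.
        Var[W] = n(n+1)(2n+1)/24 - sum(t^3-t)/48 = 546/24 - 12/48 = 22.5.
        z = (W - E[W]) / sqrt(Var[W]) = (7.5 - 10.5) / 4.7434 = -0.6325.
        Two-sided p = 2*Phi(z) = 0.527089.
Step 6: alpha = 0.1. fail to reject H0.

W+ = 7.5, W- = 13.5, W = min = 7.5, p = 0.527089, fail to reject H0.


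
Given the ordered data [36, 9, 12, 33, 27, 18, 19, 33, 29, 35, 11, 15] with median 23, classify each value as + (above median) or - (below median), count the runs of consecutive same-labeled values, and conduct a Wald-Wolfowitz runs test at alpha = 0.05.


Step 1: Compute median = 23; label A = above, B = below.
Labels in order: ABBAABBAAABB  (n_A = 6, n_B = 6)
Step 2: Count runs R = 6.
Step 3: Under H0 (random ordering), E[R] = 2*n_A*n_B/(n_A+n_B) + 1 = 2*6*6/12 + 1 = 7.0000.
        Var[R] = 2*n_A*n_B*(2*n_A*n_B - n_A - n_B) / ((n_A+n_B)^2 * (n_A+n_B-1)) = 4320/1584 = 2.7273.
        SD[R] = 1.6514.
Step 4: Continuity-corrected z = (R + 0.5 - E[R]) / SD[R] = (6 + 0.5 - 7.0000) / 1.6514 = -0.3028.
Step 5: Two-sided p-value via normal approximation = 2*(1 - Phi(|z|)) = 0.762069.
Step 6: alpha = 0.05. fail to reject H0.

R = 6, z = -0.3028, p = 0.762069, fail to reject H0.


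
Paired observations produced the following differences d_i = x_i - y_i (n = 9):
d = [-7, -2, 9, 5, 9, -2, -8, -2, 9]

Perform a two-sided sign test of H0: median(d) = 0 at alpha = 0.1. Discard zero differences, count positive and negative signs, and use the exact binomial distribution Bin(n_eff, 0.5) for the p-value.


Step 1: Discard zero differences. Original n = 9; n_eff = number of nonzero differences = 9.
Nonzero differences (with sign): -7, -2, +9, +5, +9, -2, -8, -2, +9
Step 2: Count signs: positive = 4, negative = 5.
Step 3: Under H0: P(positive) = 0.5, so the number of positives S ~ Bin(9, 0.5).
Step 4: Two-sided exact p-value = sum of Bin(9,0.5) probabilities at or below the observed probability = 1.000000.
Step 5: alpha = 0.1. fail to reject H0.

n_eff = 9, pos = 4, neg = 5, p = 1.000000, fail to reject H0.


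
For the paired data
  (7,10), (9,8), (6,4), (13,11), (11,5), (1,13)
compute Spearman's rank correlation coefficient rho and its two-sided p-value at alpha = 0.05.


Step 1: Rank x and y separately (midranks; no ties here).
rank(x): 7->3, 9->4, 6->2, 13->6, 11->5, 1->1
rank(y): 10->4, 8->3, 4->1, 11->5, 5->2, 13->6
Step 2: d_i = R_x(i) - R_y(i); compute d_i^2.
  (3-4)^2=1, (4-3)^2=1, (2-1)^2=1, (6-5)^2=1, (5-2)^2=9, (1-6)^2=25
sum(d^2) = 38.
Step 3: rho = 1 - 6*38 / (6*(6^2 - 1)) = 1 - 228/210 = -0.085714.
Step 4: Under H0, t = rho * sqrt((n-2)/(1-rho^2)) = -0.1721 ~ t(4).
Step 5: Two-sided p-value from the t-distribution with 4 df = 0.871743.
Step 6: alpha = 0.05. fail to reject H0.

rho = -0.0857, p = 0.871743, fail to reject H0 at alpha = 0.05.


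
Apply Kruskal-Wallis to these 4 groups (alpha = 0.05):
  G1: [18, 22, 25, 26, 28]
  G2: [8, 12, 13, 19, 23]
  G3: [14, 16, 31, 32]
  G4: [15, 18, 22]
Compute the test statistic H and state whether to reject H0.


Step 1: Combine all N = 17 observations and assign midranks.
sorted (value, group, rank): (8,G2,1), (12,G2,2), (13,G2,3), (14,G3,4), (15,G4,5), (16,G3,6), (18,G1,7.5), (18,G4,7.5), (19,G2,9), (22,G1,10.5), (22,G4,10.5), (23,G2,12), (25,G1,13), (26,G1,14), (28,G1,15), (31,G3,16), (32,G3,17)
Step 2: Sum ranks within each group.
R_1 = 60 (n_1 = 5)
R_2 = 27 (n_2 = 5)
R_3 = 43 (n_3 = 4)
R_4 = 23 (n_4 = 3)
Step 3: H = 12/(N(N+1)) * sum(R_i^2/n_i) - 3(N+1)
     = 12/(17*18) * (60^2/5 + 27^2/5 + 43^2/4 + 23^2/3) - 3*18
     = 0.039216 * 1504.38 - 54
     = 4.995425.
Step 4: Ties present; correction factor C = 1 - 12/(17^3 - 17) = 0.997549. Corrected H = 4.995425 / 0.997549 = 5.007699.
Step 5: Under H0, H ~ chi^2(3); p-value = 0.171234.
Step 6: alpha = 0.05. fail to reject H0.

H = 5.0077, df = 3, p = 0.171234, fail to reject H0.


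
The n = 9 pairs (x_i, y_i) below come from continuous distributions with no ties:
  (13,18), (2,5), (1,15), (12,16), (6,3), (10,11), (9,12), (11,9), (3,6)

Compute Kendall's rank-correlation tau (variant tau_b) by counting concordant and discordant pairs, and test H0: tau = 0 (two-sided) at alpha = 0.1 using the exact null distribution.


Step 1: Enumerate the 36 unordered pairs (i,j) with i<j and classify each by sign(x_j-x_i) * sign(y_j-y_i).
  (1,2):dx=-11,dy=-13->C; (1,3):dx=-12,dy=-3->C; (1,4):dx=-1,dy=-2->C; (1,5):dx=-7,dy=-15->C
  (1,6):dx=-3,dy=-7->C; (1,7):dx=-4,dy=-6->C; (1,8):dx=-2,dy=-9->C; (1,9):dx=-10,dy=-12->C
  (2,3):dx=-1,dy=+10->D; (2,4):dx=+10,dy=+11->C; (2,5):dx=+4,dy=-2->D; (2,6):dx=+8,dy=+6->C
  (2,7):dx=+7,dy=+7->C; (2,8):dx=+9,dy=+4->C; (2,9):dx=+1,dy=+1->C; (3,4):dx=+11,dy=+1->C
  (3,5):dx=+5,dy=-12->D; (3,6):dx=+9,dy=-4->D; (3,7):dx=+8,dy=-3->D; (3,8):dx=+10,dy=-6->D
  (3,9):dx=+2,dy=-9->D; (4,5):dx=-6,dy=-13->C; (4,6):dx=-2,dy=-5->C; (4,7):dx=-3,dy=-4->C
  (4,8):dx=-1,dy=-7->C; (4,9):dx=-9,dy=-10->C; (5,6):dx=+4,dy=+8->C; (5,7):dx=+3,dy=+9->C
  (5,8):dx=+5,dy=+6->C; (5,9):dx=-3,dy=+3->D; (6,7):dx=-1,dy=+1->D; (6,8):dx=+1,dy=-2->D
  (6,9):dx=-7,dy=-5->C; (7,8):dx=+2,dy=-3->D; (7,9):dx=-6,dy=-6->C; (8,9):dx=-8,dy=-3->C
Step 2: C = 25, D = 11, total pairs = 36.
Step 3: tau = (C - D)/(n(n-1)/2) = (25 - 11)/36 = 0.388889.
Step 4: Exact two-sided p-value (enumerate n! = 362880 permutations of y under H0): p = 0.180181.
Step 5: alpha = 0.1. fail to reject H0.

tau_b = 0.3889 (C=25, D=11), p = 0.180181, fail to reject H0.
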